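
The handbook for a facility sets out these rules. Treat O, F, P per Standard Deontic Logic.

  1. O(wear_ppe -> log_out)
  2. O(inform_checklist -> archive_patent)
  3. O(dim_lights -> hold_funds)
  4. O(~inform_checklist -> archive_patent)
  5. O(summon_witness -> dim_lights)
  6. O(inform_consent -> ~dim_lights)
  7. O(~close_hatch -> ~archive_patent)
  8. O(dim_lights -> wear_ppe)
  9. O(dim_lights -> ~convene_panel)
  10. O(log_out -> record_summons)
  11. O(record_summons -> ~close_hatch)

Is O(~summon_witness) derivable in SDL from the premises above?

Yes

Premises 4 and 2 are O(~inform_checklist -> archive_patent) and O(inform_checklist -> archive_patent); every ideal world satisfies ~inform_checklist or inform_checklist, so in either case archive_patent holds — hence O(archive_patent).
Premise 7 is O(~close_hatch -> ~archive_patent); contrapositively O(archive_patent -> close_hatch). Since O(archive_patent) holds, K gives O(close_hatch).
The contrapositive of premise 11 (O(record_summons -> ~close_hatch)) is O(close_hatch -> ~record_summons), and O(close_hatch) is already established, so O(~record_summons).
Premise 10 is O(log_out -> record_summons); contrapositively O(~record_summons -> ~log_out). Since O(~record_summons) holds, K gives O(~log_out).
Premise 1, O(wear_ppe -> log_out), contraposes to O(~log_out -> ~wear_ppe); with O(~log_out) we get O(~wear_ppe).
The contrapositive of premise 8 (O(dim_lights -> wear_ppe)) is O(~wear_ppe -> ~dim_lights), and O(~wear_ppe) is already established, so O(~dim_lights).
The contrapositive of premise 5 (O(summon_witness -> dim_lights)) is O(~dim_lights -> ~summon_witness), and O(~dim_lights) is already established, so O(~summon_witness).
Premises 3, 6, 9 do not contribute to this derivation.
So O(~summon_witness) follows.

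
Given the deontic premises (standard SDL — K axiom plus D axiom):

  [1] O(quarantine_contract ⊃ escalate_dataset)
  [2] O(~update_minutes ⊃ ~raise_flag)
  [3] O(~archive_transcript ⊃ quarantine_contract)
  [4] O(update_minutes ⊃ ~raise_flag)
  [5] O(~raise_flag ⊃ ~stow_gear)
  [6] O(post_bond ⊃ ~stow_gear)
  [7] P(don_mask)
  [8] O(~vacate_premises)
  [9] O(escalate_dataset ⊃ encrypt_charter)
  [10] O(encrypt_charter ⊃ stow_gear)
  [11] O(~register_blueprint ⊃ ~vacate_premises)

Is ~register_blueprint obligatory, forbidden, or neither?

Neither

Premise 11 is O(~register_blueprint ⊃ ~vacate_premises); even if O(~vacate_premises) held, inferring O(~register_blueprint) would be affirming the consequent — invalid.
No premise or chain of K-axiom applications forces O(~register_blueprint), and none forces O(register_blueprint). So ~register_blueprint is neither obligatory nor forbidden under these norms.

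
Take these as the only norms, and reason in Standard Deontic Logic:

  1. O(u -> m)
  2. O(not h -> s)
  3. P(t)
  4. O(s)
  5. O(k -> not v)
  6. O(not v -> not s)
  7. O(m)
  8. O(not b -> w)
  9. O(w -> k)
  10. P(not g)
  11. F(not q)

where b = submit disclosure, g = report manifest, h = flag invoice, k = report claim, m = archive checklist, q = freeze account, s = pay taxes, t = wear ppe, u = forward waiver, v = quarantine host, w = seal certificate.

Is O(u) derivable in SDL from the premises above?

No

Premise 1 is O(u -> m); even if O(m) held, inferring O(u) would be affirming the consequent — invalid.
No other premise forces O(u). An ideal world satisfying every premise can still have u false, so O(u) is not derivable.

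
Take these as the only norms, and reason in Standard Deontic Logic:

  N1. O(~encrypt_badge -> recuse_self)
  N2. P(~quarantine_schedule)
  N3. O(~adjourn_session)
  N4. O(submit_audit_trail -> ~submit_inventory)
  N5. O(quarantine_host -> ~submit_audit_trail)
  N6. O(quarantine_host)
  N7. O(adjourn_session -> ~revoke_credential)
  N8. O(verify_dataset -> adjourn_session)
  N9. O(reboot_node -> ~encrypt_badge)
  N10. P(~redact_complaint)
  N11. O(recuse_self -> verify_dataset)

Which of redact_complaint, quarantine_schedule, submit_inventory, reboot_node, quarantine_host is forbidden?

reboot_node

From premise 3 we have O(~adjourn_session).
The contrapositive of premise 8 (O(verify_dataset -> adjourn_session)) is O(~adjourn_session -> ~verify_dataset), and O(~adjourn_session) is already established, so O(~verify_dataset).
Premise 11, O(recuse_self -> verify_dataset), contraposes to O(~verify_dataset -> ~recuse_self); with O(~verify_dataset) we get O(~recuse_self).
The contrapositive of premise 1 (O(~encrypt_badge -> recuse_self)) is O(~recuse_self -> encrypt_badge), and O(~recuse_self) is already established, so O(encrypt_badge).
Premise 9, O(reboot_node -> ~encrypt_badge), contraposes to O(encrypt_badge -> ~reboot_node); with O(encrypt_badge) we get O(~reboot_node).
So O(~reboot_node) holds, i.e. reboot_node is forbidden. None of the other listed options is forbidden under the premises.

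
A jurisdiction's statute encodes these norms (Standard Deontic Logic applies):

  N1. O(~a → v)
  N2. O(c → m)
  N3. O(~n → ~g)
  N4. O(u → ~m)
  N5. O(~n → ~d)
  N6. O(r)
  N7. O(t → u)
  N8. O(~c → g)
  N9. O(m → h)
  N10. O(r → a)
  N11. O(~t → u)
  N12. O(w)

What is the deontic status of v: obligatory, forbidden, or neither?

Neither

Premise 1 is O(~a → v), but O(~a) is not derivable from the premises, so it does not yield O(v).
No premise or chain of K-axiom applications forces O(v), and none forces O(~v). So v is neither obligatory nor forbidden under these norms.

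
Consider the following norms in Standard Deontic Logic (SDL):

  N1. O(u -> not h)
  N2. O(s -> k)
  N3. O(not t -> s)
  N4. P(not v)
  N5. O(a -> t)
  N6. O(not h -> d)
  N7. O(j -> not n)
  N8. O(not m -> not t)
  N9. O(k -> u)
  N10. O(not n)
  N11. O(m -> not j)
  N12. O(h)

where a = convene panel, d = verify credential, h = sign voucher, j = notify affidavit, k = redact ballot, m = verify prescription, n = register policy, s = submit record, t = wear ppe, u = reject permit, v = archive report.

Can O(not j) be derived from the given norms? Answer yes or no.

Premise 12 states O(h) outright.
The contrapositive of premise 1 (O(u -> not h)) is O(h -> not u), and O(h) is already established, so O(not u).
Premise 9 is O(k -> u); contrapositively O(not u -> not k). Since O(not u) holds, K gives O(not k).
Premise 2, O(s -> k), contraposes to O(not k -> not s); with O(not k) we get O(not s).
The contrapositive of premise 3 (O(not t -> s)) is O(not s -> t), and O(not s) is already established, so O(t).
The contrapositive of premise 8 (O(not m -> not t)) is O(t -> m), and O(t) is already established, so O(m).
Premise 11 is O(m -> not j); since O(m), deontic closure gives O(not j).
Premises 4, 5, 6, 7, 10 do not contribute to this derivation.
So O(not j) follows.

Yes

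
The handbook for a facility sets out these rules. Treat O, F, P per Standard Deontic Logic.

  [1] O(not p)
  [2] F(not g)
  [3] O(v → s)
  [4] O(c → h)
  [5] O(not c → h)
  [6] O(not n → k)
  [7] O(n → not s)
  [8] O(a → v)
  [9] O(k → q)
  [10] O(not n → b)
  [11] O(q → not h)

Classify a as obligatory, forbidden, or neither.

Premises 5 and 4 are O(not c → h) and O(c → h); every ideal world satisfies not c or c, so in either case h holds — hence O(h).
The contrapositive of premise 11 (O(q → not h)) is O(h → not q), and O(h) is already established, so O(not q).
The contrapositive of premise 9 (O(k → q)) is O(not q → not k), and O(not q) is already established, so O(not k).
Premise 6, O(not n → k), contraposes to O(not k → n); with O(not k) we get O(n).
With premise 7, O(n → not s), the K-axiom yields O(not s).
Premise 3 is O(v → s); contrapositively O(not s → not v). Since O(not s) holds, K gives O(not v).
The contrapositive of premise 8 (O(a → v)) is O(not v → not a), and O(not v) is already established, so O(not a).
Premises 1, 2, 10 do not contribute to this derivation.
Thus O(not a), which is F(a): a is forbidden.

Forbidden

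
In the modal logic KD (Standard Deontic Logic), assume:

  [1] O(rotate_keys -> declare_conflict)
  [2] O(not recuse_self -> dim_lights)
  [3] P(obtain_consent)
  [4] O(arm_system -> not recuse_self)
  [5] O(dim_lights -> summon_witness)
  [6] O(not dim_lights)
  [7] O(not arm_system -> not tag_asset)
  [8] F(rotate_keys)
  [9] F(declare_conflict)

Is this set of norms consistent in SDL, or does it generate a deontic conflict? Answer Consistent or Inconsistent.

Consistent

Premise 1 is O(rotate_keys -> declare_conflict), but O(rotate_keys) is not derivable from the premises, so it does not yield O(declare_conflict).
So O(declare_conflict) is not derivable, and the apparent clash with O(not declare_conflict) does not arise.
A world satisfying every obligation exists (e.g. arm_system=false, declare_conflict=false, dim_lights=false, obtain_consent=false, recuse_self=true, rotate_keys=false, summon_witness=false, tag_asset=false); no atom is both obligatory and forbidden, so the set is consistent.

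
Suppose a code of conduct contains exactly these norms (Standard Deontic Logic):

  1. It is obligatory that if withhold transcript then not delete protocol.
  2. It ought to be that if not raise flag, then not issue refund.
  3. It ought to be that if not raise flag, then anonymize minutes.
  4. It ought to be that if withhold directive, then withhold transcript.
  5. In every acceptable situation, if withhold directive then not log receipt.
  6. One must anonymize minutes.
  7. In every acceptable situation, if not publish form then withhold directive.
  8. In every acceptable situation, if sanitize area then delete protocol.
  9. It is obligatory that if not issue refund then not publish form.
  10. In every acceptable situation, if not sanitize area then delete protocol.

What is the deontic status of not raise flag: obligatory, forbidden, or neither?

Forbidden

Premises 10 and 8 cover both cases: O(¬sanitize_area → delete_protocol) and O(sanitize_area → delete_protocol). Since ¬sanitize_area ∨ sanitize_area is a tautology, O(delete_protocol) follows.
The contrapositive of premise 1 (O(withhold_transcript → ¬delete_protocol)) is O(delete_protocol → ¬withhold_transcript), and O(delete_protocol) is already established, so O(¬withhold_transcript).
The contrapositive of premise 4 (O(withhold_directive → withhold_transcript)) is O(¬withhold_transcript → ¬withhold_directive), and O(¬withhold_transcript) is already established, so O(¬withhold_directive).
Premise 7, O(¬publish_form → withhold_directive), contraposes to O(¬withhold_directive → publish_form); with O(¬withhold_directive) we get O(publish_form).
Premise 9, O(¬issue_refund → ¬publish_form), contraposes to O(publish_form → issue_refund); with O(publish_form) we get O(issue_refund).
The contrapositive of premise 2 (O(¬raise_flag → ¬issue_refund)) is O(issue_refund → raise_flag), and O(issue_refund) is already established, so O(raise_flag).
Premises 3, 5, 6 do not contribute to this derivation.
Thus O(raise_flag), which is F(¬raise_flag): ¬raise_flag is forbidden.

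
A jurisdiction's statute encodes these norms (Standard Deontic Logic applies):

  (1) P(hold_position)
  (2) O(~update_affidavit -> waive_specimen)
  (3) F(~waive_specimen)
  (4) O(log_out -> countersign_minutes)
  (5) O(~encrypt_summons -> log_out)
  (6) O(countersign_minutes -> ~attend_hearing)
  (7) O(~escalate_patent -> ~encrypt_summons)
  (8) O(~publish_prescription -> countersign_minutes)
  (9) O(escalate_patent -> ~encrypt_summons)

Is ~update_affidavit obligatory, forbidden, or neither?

Premise 2 is O(~update_affidavit -> waive_specimen); even if O(waive_specimen) held, inferring O(~update_affidavit) would be affirming the consequent — invalid.
No premise or chain of K-axiom applications forces O(~update_affidavit), and none forces O(update_affidavit). So ~update_affidavit is neither obligatory nor forbidden under these norms.

Neither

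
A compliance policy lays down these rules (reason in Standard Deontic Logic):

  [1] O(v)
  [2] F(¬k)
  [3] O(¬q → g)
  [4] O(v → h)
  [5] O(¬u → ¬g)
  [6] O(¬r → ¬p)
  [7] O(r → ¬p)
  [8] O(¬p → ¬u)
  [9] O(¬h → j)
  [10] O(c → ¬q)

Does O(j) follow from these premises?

Premise 9 is O(¬h → j), but O(¬h) is not derivable from the premises, so it does not yield O(j).
No other premise forces O(j). An ideal world satisfying every premise can still have j false, so O(j) is not derivable.

No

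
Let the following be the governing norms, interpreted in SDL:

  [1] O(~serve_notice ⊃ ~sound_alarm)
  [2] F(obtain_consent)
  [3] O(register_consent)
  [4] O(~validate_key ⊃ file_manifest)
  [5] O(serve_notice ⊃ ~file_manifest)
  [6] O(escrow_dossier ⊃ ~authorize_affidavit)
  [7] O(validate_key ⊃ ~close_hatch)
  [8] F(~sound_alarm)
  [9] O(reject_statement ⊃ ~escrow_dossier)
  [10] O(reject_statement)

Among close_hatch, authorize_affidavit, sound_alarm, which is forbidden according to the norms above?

Premise 8 is F(~sound_alarm), i.e. O(sound_alarm).
Premise 1, O(~serve_notice ⊃ ~sound_alarm), contraposes to O(sound_alarm ⊃ serve_notice); with O(sound_alarm) we get O(serve_notice).
From O(serve_notice) and premise 5, O(serve_notice ⊃ ~file_manifest), we obtain O(~file_manifest).
The contrapositive of premise 4 (O(~validate_key ⊃ file_manifest)) is O(~file_manifest ⊃ validate_key), and O(~file_manifest) is already established, so O(validate_key).
From O(validate_key) and premise 7, O(validate_key ⊃ ~close_hatch), we obtain O(~close_hatch).
So O(~close_hatch) holds, i.e. close_hatch is forbidden. None of the other listed options is forbidden under the premises.

close_hatch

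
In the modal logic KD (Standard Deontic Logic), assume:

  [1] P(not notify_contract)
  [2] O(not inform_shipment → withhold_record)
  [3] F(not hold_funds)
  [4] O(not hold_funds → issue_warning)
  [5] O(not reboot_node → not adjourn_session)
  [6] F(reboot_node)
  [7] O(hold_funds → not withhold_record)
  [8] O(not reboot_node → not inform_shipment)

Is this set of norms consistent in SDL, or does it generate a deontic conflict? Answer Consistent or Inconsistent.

Premise 3, F(not hold_funds), is equivalent to O(hold_funds).
Premise 7 is O(hold_funds → not withhold_record); since O(hold_funds), deontic closure gives O(not withhold_record).
Premise 2, O(not inform_shipment → withhold_record), contraposes to O(not withhold_record → inform_shipment); with O(not withhold_record) we get O(inform_shipment).
Premise 8, O(not reboot_node → not inform_shipment), contraposes to O(inform_shipment → reboot_node); with O(inform_shipment) we get O(reboot_node).
But premise 6, F(reboot_node), means O(not reboot_node).
We now have both O(reboot_node) and O(not reboot_node) — reboot_node is simultaneously obligatory and forbidden, violating the D-axiom.

Inconsistent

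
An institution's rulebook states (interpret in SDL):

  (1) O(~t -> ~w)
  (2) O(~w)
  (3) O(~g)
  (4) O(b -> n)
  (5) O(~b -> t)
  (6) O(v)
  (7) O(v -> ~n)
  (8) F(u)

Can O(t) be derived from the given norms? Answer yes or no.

Yes

Premise 6 states O(v) outright.
Premise 7 is O(v -> ~n); since O(v), deontic closure gives O(~n).
Premise 4, O(b -> n), contraposes to O(~n -> ~b); with O(~n) we get O(~b).
Premise 5 is O(~b -> t); since O(~b), deontic closure gives O(t).
Premises 1, 2, 3, 8 do not contribute to this derivation.
So O(t) follows.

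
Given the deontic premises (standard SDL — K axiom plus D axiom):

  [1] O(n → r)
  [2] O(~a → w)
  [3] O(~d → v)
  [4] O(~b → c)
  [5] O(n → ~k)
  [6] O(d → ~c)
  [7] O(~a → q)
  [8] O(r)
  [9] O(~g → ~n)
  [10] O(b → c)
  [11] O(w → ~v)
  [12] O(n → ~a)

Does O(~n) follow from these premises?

Premises 4 and 10 cover both cases: O(~b → c) and O(b → c). Since ~b ∨ b is a tautology, O(c) follows.
Premise 6, O(d → ~c), contraposes to O(c → ~d); with O(c) we get O(~d).
Premise 3 is O(~d → v); since O(~d), deontic closure gives O(v).
Premise 11 is O(w → ~v); contrapositively O(v → ~w). Since O(v) holds, K gives O(~w).
Premise 2 is O(~a → w); contrapositively O(~w → a). Since O(~w) holds, K gives O(a).
Premise 12, O(n → ~a), contraposes to O(a → ~n); with O(a) we get O(~n).
Premises 1, 5, 7, 8, 9 do not contribute to this derivation.
So O(~n) follows.

Yes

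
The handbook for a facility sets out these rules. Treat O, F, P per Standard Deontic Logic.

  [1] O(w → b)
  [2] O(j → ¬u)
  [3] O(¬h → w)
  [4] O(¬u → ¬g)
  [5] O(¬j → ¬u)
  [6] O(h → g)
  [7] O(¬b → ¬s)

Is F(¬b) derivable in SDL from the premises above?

Yes

By case analysis on j: premise 2 gives O(j → ¬u) and premise 5 gives O(¬j → ¬u), so O(¬u) either way.
With premise 4, O(¬u → ¬g), the K-axiom yields O(¬g).
The contrapositive of premise 6 (O(h → g)) is O(¬g → ¬h), and O(¬g) is already established, so O(¬h).
Applying K to premise 3 (O(¬h → w)) and O(¬h) yields O(w).
From O(w) and premise 1, O(w → b), we obtain O(b).
Premise 7 does not contribute to this derivation.
So O(b) holds, i.e. F(¬b). The claim follows.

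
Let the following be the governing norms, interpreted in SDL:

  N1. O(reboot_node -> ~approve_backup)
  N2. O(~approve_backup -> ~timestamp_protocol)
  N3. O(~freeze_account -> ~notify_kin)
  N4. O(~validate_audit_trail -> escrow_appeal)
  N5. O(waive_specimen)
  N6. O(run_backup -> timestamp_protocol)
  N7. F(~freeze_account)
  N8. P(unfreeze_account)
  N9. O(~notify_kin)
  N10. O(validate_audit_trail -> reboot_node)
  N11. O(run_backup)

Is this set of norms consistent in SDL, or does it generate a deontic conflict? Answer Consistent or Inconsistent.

Consistent

Premise 3 is O(~freeze_account -> ~notify_kin); even if O(~notify_kin) held, inferring O(~freeze_account) would be affirming the consequent — invalid.
So O(~freeze_account) is not derivable, and the apparent clash with O(freeze_account) does not arise.
A world satisfying every obligation exists (e.g. approve_backup=true, escrow_appeal=true, freeze_account=true, notify_kin=false, reboot_node=false, run_backup=true, timestamp_protocol=true, unfreeze_account=false, validate_audit_trail=false, waive_specimen=true); no atom is both obligatory and forbidden, so the set is consistent.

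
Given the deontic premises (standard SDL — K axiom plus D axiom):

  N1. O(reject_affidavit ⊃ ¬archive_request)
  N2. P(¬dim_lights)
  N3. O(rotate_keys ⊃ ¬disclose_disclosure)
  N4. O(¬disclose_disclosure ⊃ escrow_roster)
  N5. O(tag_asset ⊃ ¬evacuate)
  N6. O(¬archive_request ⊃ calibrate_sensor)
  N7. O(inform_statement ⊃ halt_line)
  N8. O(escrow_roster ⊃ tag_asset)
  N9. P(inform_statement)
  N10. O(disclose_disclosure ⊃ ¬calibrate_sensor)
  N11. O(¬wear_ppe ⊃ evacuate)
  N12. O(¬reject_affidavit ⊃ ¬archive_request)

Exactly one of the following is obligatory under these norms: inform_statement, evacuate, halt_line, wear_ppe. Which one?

Premises 12 and 1 cover both cases: O(¬reject_affidavit ⊃ ¬archive_request) and O(reject_affidavit ⊃ ¬archive_request). Since ¬reject_affidavit ∨ reject_affidavit is a tautology, O(¬archive_request) follows.
With premise 6, O(¬archive_request ⊃ calibrate_sensor), the K-axiom yields O(calibrate_sensor).
The contrapositive of premise 10 (O(disclose_disclosure ⊃ ¬calibrate_sensor)) is O(calibrate_sensor ⊃ ¬disclose_disclosure), and O(calibrate_sensor) is already established, so O(¬disclose_disclosure).
Premise 4 is O(¬disclose_disclosure ⊃ escrow_roster); since O(¬disclose_disclosure), deontic closure gives O(escrow_roster).
From O(escrow_roster) and premise 8, O(escrow_roster ⊃ tag_asset), we obtain O(tag_asset).
Premise 5 is O(tag_asset ⊃ ¬evacuate); since O(tag_asset), deontic closure gives O(¬evacuate).
The contrapositive of premise 11 (O(¬wear_ppe ⊃ evacuate)) is O(¬evacuate ⊃ wear_ppe), and O(¬evacuate) is already established, so O(wear_ppe).
So O(wear_ppe) holds — wear_ppe is obligatory. None of the other listed options is made obligatory by any chain of premises.

wear_ppe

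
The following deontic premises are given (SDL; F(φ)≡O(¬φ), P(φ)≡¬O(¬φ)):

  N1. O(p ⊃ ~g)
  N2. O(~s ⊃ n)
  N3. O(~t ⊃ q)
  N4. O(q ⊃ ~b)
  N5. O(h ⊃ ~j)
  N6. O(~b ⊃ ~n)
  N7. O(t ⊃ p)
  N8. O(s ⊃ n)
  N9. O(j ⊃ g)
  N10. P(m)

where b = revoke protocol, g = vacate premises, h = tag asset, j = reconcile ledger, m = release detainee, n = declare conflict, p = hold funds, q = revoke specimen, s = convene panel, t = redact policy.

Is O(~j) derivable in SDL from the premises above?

Premises 2 and 8 cover both cases: O(~s ⊃ n) and O(s ⊃ n). Since ~s ∨ s is a tautology, O(n) follows.
The contrapositive of premise 6 (O(~b ⊃ ~n)) is O(n ⊃ b), and O(n) is already established, so O(b).
Premise 4, O(q ⊃ ~b), contraposes to O(b ⊃ ~q); with O(b) we get O(~q).
The contrapositive of premise 3 (O(~t ⊃ q)) is O(~q ⊃ t), and O(~q) is already established, so O(t).
Premise 7 is O(t ⊃ p); since O(t), deontic closure gives O(p).
From O(p) and premise 1, O(p ⊃ ~g), we obtain O(~g).
Premise 9, O(j ⊃ g), contraposes to O(~g ⊃ ~j); with O(~g) we get O(~j).
Premises 5, 10 do not contribute to this derivation.
So O(~j) follows.

Yes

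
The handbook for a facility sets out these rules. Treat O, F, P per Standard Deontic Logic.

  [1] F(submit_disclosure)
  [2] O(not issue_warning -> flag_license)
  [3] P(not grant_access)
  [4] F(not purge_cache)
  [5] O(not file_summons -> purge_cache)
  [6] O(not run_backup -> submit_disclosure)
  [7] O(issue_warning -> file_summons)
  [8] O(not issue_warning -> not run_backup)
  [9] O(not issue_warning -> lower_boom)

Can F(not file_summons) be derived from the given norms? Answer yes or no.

Premise 1 is F(submit_disclosure), i.e. O(not submit_disclosure).
Premise 6, O(not run_backup -> submit_disclosure), contraposes to O(not submit_disclosure -> run_backup); with O(not submit_disclosure) we get O(run_backup).
Premise 8, O(not issue_warning -> not run_backup), contraposes to O(run_backup -> issue_warning); with O(run_backup) we get O(issue_warning).
Premise 7 is O(issue_warning -> file_summons); since O(issue_warning), deontic closure gives O(file_summons).
Premises 2, 3, 4, 5, 9 do not contribute to this derivation.
So O(file_summons) holds, i.e. F(not file_summons). The claim follows.

Yes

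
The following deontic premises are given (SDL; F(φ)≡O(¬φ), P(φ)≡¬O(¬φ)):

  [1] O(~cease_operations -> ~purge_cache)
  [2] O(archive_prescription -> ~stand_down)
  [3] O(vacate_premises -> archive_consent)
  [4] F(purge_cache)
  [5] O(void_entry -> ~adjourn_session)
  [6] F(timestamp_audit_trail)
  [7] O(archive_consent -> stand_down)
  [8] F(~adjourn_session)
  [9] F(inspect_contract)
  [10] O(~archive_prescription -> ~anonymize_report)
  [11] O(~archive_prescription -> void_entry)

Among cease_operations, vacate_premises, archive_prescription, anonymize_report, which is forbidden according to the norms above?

vacate_premises

Premise 8, F(~adjourn_session), is equivalent to O(adjourn_session).
Premise 5 is O(void_entry -> ~adjourn_session); contrapositively O(adjourn_session -> ~void_entry). Since O(adjourn_session) holds, K gives O(~void_entry).
Premise 11, O(~archive_prescription -> void_entry), contraposes to O(~void_entry -> archive_prescription); with O(~void_entry) we get O(archive_prescription).
Premise 2 is O(archive_prescription -> ~stand_down); since O(archive_prescription), deontic closure gives O(~stand_down).
The contrapositive of premise 7 (O(archive_consent -> stand_down)) is O(~stand_down -> ~archive_consent), and O(~stand_down) is already established, so O(~archive_consent).
The contrapositive of premise 3 (O(vacate_premises -> archive_consent)) is O(~archive_consent -> ~vacate_premises), and O(~archive_consent) is already established, so O(~vacate_premises).
So O(~vacate_premises) holds, i.e. vacate_premises is forbidden. None of the other listed options is forbidden under the premises.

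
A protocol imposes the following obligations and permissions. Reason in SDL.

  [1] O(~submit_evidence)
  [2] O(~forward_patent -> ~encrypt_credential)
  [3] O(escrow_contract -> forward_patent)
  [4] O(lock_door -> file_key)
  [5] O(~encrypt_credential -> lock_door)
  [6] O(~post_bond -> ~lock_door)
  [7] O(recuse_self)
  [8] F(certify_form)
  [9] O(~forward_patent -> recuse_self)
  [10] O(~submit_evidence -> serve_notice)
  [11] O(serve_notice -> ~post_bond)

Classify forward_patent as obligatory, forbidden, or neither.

Obligatory

Premise 1 gives O(~submit_evidence).
Premise 10 is O(~submit_evidence -> serve_notice); since O(~submit_evidence), deontic closure gives O(serve_notice).
Premise 11 is O(serve_notice -> ~post_bond); since O(serve_notice), deontic closure gives O(~post_bond).
From O(~post_bond) and premise 6, O(~post_bond -> ~lock_door), we obtain O(~lock_door).
Premise 5, O(~encrypt_credential -> lock_door), contraposes to O(~lock_door -> encrypt_credential); with O(~lock_door) we get O(encrypt_credential).
The contrapositive of premise 2 (O(~forward_patent -> ~encrypt_credential)) is O(encrypt_credential -> forward_patent), and O(encrypt_credential) is already established, so O(forward_patent).
Premises 3, 4, 7, 8, 9 do not contribute to this derivation.
Hence forward_patent is obligatory.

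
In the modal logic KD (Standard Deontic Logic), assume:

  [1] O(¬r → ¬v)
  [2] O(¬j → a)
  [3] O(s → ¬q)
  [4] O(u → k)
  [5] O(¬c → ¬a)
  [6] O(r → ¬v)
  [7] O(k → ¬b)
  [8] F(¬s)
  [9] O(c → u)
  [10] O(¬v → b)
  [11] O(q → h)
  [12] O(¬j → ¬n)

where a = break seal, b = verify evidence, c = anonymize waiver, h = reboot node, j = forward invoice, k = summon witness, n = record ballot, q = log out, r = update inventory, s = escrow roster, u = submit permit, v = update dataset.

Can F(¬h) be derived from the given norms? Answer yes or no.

Premise 11 is O(q → h), but O(q) is not derivable from the premises, so it does not yield O(h).
No other premise forces O(h). An ideal world satisfying every premise can still have ¬h true, so F(¬h) is not derivable.

No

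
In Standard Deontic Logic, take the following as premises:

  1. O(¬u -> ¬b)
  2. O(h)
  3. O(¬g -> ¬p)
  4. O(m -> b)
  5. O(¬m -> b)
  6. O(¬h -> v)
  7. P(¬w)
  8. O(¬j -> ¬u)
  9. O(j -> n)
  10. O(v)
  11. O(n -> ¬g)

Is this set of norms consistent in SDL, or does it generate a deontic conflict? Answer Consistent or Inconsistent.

Consistent

Premise 6 is O(¬h -> v); even if O(v) held, inferring O(¬h) would be affirming the consequent — invalid.
So O(¬h) is not derivable, and the apparent clash with O(h) does not arise.
A world satisfying every obligation exists (e.g. b=true, g=false, h=true, j=true, m=false, n=true, p=false, u=true, v=true, w=false); no atom is both obligatory and forbidden, so the set is consistent.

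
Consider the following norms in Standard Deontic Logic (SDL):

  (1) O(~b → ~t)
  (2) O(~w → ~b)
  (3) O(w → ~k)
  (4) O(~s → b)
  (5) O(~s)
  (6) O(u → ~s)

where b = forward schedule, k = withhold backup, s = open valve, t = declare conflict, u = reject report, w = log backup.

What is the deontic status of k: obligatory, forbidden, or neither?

From premise 5 we have O(~s).
Applying K to premise 4 (O(~s → b)) and O(~s) yields O(b).
Premise 2 is O(~w → ~b); contrapositively O(b → w). Since O(b) holds, K gives O(w).
Premise 3 is O(w → ~k); since O(w), deontic closure gives O(~k).
Premises 1, 6 do not contribute to this derivation.
Thus O(~k), which is F(k): k is forbidden.

Forbidden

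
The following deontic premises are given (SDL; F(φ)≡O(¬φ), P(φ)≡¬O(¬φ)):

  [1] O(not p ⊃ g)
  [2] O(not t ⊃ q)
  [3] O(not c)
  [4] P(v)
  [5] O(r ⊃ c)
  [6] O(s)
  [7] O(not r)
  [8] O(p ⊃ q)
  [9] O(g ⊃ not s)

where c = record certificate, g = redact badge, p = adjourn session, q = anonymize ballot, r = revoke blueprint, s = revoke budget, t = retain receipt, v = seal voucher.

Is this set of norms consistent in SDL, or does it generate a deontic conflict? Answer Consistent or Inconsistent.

Consistent

Premise 5 is O(r ⊃ c), but O(r) is not derivable from the premises, so it does not yield O(c).
So O(c) is not derivable, and the apparent clash with O(not c) does not arise.
A world satisfying every obligation exists (e.g. c=false, g=false, p=true, q=true, r=false, s=true, t=false, v=false); no atom is both obligatory and forbidden, so the set is consistent.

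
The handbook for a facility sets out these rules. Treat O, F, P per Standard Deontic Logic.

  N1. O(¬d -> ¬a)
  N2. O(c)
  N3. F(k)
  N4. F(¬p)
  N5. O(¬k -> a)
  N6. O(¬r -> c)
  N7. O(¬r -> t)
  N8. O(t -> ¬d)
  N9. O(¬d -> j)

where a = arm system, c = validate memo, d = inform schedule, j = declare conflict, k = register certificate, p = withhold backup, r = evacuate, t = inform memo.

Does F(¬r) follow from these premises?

Yes

Premise 3, F(k), is equivalent to O(¬k).
Applying K to premise 5 (O(¬k -> a)) and O(¬k) yields O(a).
Premise 1, O(¬d -> ¬a), contraposes to O(a -> d); with O(a) we get O(d).
The contrapositive of premise 8 (O(t -> ¬d)) is O(d -> ¬t), and O(d) is already established, so O(¬t).
Premise 7 is O(¬r -> t); contrapositively O(¬t -> r). Since O(¬t) holds, K gives O(r).
Premises 2, 4, 6, 9 do not contribute to this derivation.
So O(r) holds, i.e. F(¬r). The claim follows.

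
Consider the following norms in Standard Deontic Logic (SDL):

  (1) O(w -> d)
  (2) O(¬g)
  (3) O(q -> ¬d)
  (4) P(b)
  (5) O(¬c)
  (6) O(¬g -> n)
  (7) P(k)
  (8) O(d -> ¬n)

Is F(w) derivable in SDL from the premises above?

Yes

Premise 2 states O(¬g) outright.
With premise 6, O(¬g -> n), the K-axiom yields O(n).
Premise 8, O(d -> ¬n), contraposes to O(n -> ¬d); with O(n) we get O(¬d).
The contrapositive of premise 1 (O(w -> d)) is O(¬d -> ¬w), and O(¬d) is already established, so O(¬w).
Premises 3, 4, 5, 7 do not contribute to this derivation.
So O(¬w) holds, i.e. F(w). The claim follows.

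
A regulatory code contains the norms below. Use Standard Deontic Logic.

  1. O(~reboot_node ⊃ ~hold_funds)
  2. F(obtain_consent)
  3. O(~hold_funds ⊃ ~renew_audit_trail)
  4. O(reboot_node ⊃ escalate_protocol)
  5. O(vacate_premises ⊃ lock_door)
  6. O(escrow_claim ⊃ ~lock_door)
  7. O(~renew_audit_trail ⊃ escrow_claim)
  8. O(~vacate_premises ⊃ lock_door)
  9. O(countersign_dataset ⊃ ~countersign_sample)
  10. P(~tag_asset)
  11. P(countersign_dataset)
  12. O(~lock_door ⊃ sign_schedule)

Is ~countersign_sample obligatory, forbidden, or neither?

Premise 9 is O(countersign_dataset ⊃ ~countersign_sample), but O(countersign_dataset) is not derivable from the premises (the permission P(countersign_dataset) asserts only ~O(~countersign_dataset), not O(countersign_dataset)), so it does not yield O(~countersign_sample).
No premise or chain of K-axiom applications forces O(~countersign_sample), and none forces O(countersign_sample). So ~countersign_sample is neither obligatory nor forbidden under these norms.

Neither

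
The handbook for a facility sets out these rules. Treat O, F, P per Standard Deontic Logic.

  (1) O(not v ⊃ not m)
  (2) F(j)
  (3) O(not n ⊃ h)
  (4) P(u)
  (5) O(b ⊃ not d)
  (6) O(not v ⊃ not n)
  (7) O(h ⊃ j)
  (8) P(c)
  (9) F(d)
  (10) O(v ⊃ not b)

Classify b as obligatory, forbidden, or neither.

F(j) at premise 2 means O(not j).
Premise 7 is O(h ⊃ j); contrapositively O(not j ⊃ not h). Since O(not j) holds, K gives O(not h).
Premise 3, O(not n ⊃ h), contraposes to O(not h ⊃ n); with O(not h) we get O(n).
Premise 6 is O(not v ⊃ not n); contrapositively O(n ⊃ v). Since O(n) holds, K gives O(v).
Premise 10 is O(v ⊃ not b); since O(v), deontic closure gives O(not b).
Premises 1, 4, 5, 8, 9 do not contribute to this derivation.
Thus O(not b), which is F(b): b is forbidden.

Forbidden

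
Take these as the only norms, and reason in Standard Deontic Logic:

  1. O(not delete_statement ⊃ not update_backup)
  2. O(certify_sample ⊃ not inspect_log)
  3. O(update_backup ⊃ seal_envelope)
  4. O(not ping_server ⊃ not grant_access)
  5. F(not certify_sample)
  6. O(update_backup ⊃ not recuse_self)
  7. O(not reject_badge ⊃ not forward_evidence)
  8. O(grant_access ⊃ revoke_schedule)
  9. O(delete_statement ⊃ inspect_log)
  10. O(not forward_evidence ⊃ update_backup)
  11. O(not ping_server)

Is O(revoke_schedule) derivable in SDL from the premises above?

Premise 8 is O(grant_access ⊃ revoke_schedule), but O(grant_access) is not derivable from the premises, so it does not yield O(revoke_schedule).
No other premise forces O(revoke_schedule). An ideal world satisfying every premise can still have revoke_schedule false, so O(revoke_schedule) is not derivable.

No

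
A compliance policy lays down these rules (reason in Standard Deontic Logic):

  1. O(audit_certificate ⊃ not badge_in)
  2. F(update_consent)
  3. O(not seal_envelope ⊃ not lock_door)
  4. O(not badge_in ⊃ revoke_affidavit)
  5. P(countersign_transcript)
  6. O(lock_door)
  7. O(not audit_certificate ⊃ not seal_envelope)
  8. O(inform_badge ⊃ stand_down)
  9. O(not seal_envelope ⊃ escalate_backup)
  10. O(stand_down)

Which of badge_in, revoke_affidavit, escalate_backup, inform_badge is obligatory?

Premise 6 gives O(lock_door).
Premise 3 is O(not seal_envelope ⊃ not lock_door); contrapositively O(lock_door ⊃ seal_envelope). Since O(lock_door) holds, K gives O(seal_envelope).
Premise 7 is O(not audit_certificate ⊃ not seal_envelope); contrapositively O(seal_envelope ⊃ audit_certificate). Since O(seal_envelope) holds, K gives O(audit_certificate).
Applying K to premise 1 (O(audit_certificate ⊃ not badge_in)) and O(audit_certificate) yields O(not badge_in).
Premise 4 is O(not badge_in ⊃ revoke_affidavit); since O(not badge_in), deontic closure gives O(revoke_affidavit).
So O(revoke_affidavit) holds — revoke_affidavit is obligatory. None of the other listed options is made obligatory by any chain of premises.

revoke_affidavit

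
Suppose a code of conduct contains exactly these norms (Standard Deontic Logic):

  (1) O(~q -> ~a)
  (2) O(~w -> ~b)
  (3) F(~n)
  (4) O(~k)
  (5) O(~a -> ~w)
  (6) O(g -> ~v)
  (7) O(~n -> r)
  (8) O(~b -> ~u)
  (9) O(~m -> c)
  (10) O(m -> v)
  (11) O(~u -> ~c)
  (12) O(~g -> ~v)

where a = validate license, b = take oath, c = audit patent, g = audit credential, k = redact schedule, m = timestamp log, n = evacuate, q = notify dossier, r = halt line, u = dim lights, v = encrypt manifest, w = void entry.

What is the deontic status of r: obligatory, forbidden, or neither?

Neither

Premise 7 is O(~n -> r), but O(~n) is not derivable from the premises, so it does not yield O(r).
No premise or chain of K-axiom applications forces O(r), and none forces O(~r). So r is neither obligatory nor forbidden under these norms.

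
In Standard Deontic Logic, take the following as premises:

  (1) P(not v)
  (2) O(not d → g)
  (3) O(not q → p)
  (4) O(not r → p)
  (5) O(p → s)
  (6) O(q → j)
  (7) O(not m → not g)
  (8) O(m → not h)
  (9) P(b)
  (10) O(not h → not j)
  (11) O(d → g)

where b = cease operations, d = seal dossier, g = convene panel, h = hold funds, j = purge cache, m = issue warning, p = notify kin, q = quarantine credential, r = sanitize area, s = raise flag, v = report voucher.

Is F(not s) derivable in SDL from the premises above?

Premises 11 and 2 cover both cases: O(d → g) and O(not d → g). Since d ∨ not d is a tautology, O(g) follows.
Premise 7 is O(not m → not g); contrapositively O(g → m). Since O(g) holds, K gives O(m).
Applying K to premise 8 (O(m → not h)) and O(m) yields O(not h).
From O(not h) and premise 10, O(not h → not j), we obtain O(not j).
Premise 6, O(q → j), contraposes to O(not j → not q); with O(not j) we get O(not q).
From O(not q) and premise 3, O(not q → p), we obtain O(p).
From O(p) and premise 5, O(p → s), we obtain O(s).
Premises 1, 4, 9 do not contribute to this derivation.
So O(s) holds, i.e. F(not s). The claim follows.

Yes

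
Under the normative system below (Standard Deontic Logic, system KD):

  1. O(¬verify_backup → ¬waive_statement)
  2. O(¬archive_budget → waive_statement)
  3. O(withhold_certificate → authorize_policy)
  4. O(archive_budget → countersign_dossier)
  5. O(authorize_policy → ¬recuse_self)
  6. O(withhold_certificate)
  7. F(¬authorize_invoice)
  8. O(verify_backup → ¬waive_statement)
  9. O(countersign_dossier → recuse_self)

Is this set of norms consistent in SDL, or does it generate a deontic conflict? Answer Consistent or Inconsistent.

Premises 8 and 1 are O(verify_backup → ¬waive_statement) and O(¬verify_backup → ¬waive_statement); every ideal world satisfies verify_backup or ¬verify_backup, so in either case ¬waive_statement holds — hence O(¬waive_statement).
The contrapositive of premise 2 (O(¬archive_budget → waive_statement)) is O(¬waive_statement → archive_budget), and O(¬waive_statement) is already established, so O(archive_budget).
With premise 4, O(archive_budget → countersign_dossier), the K-axiom yields O(countersign_dossier).
With premise 9, O(countersign_dossier → recuse_self), the K-axiom yields O(recuse_self).
Premise 5 is O(authorize_policy → ¬recuse_self); contrapositively O(recuse_self → ¬authorize_policy). Since O(recuse_self) holds, K gives O(¬authorize_policy).
Premise 3, O(withhold_certificate → authorize_policy), contraposes to O(¬authorize_policy → ¬withhold_certificate); with O(¬authorize_policy) we get O(¬withhold_certificate).
However, premise 6 gives O(withhold_certificate).
We now have both O(¬withhold_certificate) and O(withhold_certificate) — withhold_certificate is simultaneously obligatory and forbidden, violating the D-axiom.

Inconsistent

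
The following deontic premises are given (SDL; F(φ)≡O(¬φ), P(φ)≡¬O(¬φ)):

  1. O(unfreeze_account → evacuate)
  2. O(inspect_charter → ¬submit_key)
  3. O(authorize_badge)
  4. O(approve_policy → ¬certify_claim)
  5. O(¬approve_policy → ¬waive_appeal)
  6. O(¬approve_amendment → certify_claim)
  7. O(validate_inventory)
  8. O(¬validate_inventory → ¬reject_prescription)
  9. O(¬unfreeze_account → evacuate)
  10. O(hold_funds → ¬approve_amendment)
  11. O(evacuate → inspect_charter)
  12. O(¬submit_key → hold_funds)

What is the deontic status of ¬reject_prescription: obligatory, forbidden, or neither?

Premise 8 is O(¬validate_inventory → ¬reject_prescription), but O(¬validate_inventory) is not derivable from the premises, so it does not yield O(¬reject_prescription).
No premise or chain of K-axiom applications forces O(¬reject_prescription), and none forces O(reject_prescription). So ¬reject_prescription is neither obligatory nor forbidden under these norms.

Neither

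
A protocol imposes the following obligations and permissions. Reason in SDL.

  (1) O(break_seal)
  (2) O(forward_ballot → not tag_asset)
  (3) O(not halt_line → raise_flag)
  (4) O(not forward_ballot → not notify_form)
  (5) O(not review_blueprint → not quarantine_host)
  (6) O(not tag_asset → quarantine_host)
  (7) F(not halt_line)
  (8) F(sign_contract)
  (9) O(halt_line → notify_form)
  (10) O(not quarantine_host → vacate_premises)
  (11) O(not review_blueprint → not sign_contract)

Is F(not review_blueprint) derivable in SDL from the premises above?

Yes

Premise 7 is F(not halt_line), i.e. O(halt_line).
With premise 9, O(halt_line → notify_form), the K-axiom yields O(notify_form).
Premise 4, O(not forward_ballot → not notify_form), contraposes to O(notify_form → forward_ballot); with O(notify_form) we get O(forward_ballot).
With premise 2, O(forward_ballot → not tag_asset), the K-axiom yields O(not tag_asset).
From O(not tag_asset) and premise 6, O(not tag_asset → quarantine_host), we obtain O(quarantine_host).
Premise 5, O(not review_blueprint → not quarantine_host), contraposes to O(quarantine_host → review_blueprint); with O(quarantine_host) we get O(review_blueprint).
Premises 1, 3, 8, 10, 11 do not contribute to this derivation.
So O(review_blueprint) holds, i.e. F(not review_blueprint). The claim follows.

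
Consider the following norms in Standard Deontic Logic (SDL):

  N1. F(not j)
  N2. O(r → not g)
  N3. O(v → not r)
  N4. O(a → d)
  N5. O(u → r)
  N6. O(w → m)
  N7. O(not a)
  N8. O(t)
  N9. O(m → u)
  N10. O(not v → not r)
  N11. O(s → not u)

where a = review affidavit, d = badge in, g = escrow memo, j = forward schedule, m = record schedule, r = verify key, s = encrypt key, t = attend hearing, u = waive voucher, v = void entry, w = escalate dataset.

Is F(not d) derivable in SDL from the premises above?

No

Premise 4 is O(a → d), but O(a) is not derivable from the premises, so it does not yield O(d).
No other premise forces O(d). An ideal world satisfying every premise can still have not d true, so F(not d) is not derivable.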